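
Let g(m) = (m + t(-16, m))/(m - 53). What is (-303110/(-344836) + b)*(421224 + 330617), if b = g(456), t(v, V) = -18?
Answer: 102698284523909/69484454 ≈ 1.4780e+6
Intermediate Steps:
g(m) = (-18 + m)/(-53 + m) (g(m) = (m - 18)/(m - 53) = (-18 + m)/(-53 + m))
b = 438/403 (b = (-18 + 456)/(-53 + 456) = 438/403 ≈ 1.0868)
(-303110/(-344836) + b)*(421224 + 330617) = (-303110/(-344836) + 438/403)*(421224 + 330617) = (-303110*(-1/344836) + 438/403)*751841 = (151555/172418 + 438/403)*751841 = (136595749/69484454)*751841 = 102698284523909/69484454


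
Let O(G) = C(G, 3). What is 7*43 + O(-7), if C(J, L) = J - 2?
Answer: 292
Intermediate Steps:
C(J, L) = -2 + J
O(G) = -2 + G
7*43 + O(-7) = 7*43 + (-2 - 7) = 301 - 9 = 292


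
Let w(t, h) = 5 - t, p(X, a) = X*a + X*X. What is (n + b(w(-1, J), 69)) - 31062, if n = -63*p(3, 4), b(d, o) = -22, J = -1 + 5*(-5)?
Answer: -32407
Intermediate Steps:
J = -26 (J = -1 - 25 = -26)
p(X, a) = X² + X*a (p(X, a) = X*a + X² = X² + X*a)
n = -1323 (n = -189*(3 + 4) = -189*7 = -63*21 = -1323)
(n + b(w(-1, J), 69)) - 31062 = (-1323 - 22) - 31062 = -1345 - 31062 = -32407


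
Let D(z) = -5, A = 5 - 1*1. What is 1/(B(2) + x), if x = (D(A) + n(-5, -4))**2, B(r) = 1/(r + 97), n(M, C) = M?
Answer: 99/9901 ≈ 0.0099990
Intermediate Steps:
B(r) = 1/(97 + r)
A = 4 (A = 5 - 1 = 4)
x = 100 (x = (-5 - 5)**2 = (-10)**2 = 100)
1/(B(2) + x) = 1/(1/(97 + 2) + 100) = 1/(1/99 + 100) = 1/(9901/99) = 99/9901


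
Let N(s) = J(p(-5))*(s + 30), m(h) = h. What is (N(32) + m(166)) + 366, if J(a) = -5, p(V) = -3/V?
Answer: 222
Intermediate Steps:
N(s) = -150 - 5*s (N(s) = -5*(s + 30) = -5*(30 + s) = -150 - 5*s)
(N(32) + m(166)) + 366 = ((-150 - 5*32) + 166) + 366 = ((-150 - 160) + 166) + 366 = (-310 + 166) + 366 = -144 + 366 = 222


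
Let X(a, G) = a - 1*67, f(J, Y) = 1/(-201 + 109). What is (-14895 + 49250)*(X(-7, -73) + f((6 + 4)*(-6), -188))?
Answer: -233923195/92 ≈ -2.5426e+6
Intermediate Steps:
f(J, Y) = -1/92 (f(J, Y) = 1/(-92) = -1/92)
X(a, G) = -67 + a (X(a, G) = a - 67 = -67 + a)
(-14895 + 49250)*(X(-7, -73) + f((6 + 4)*(-6), -188)) = (-14895 + 49250)*((-67 - 7) - 1/92) = 34355*(-74 - 1/92) = 34355*(-6809/92) = -233923195/92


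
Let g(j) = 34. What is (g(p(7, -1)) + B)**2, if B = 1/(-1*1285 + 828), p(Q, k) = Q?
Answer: 241398369/208849 ≈ 1155.9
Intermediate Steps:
B = -1/457 (B = 1/(-1285 + 828) = 1/(-457) = -1/457 ≈ -0.0021882)
(g(p(7, -1)) + B)**2 = (34 - 1/457)**2 = (15537/457)**2 = 241398369/208849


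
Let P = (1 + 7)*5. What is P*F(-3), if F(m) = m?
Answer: -120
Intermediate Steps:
P = 40 (P = 8*5 = 40)
P*F(-3) = 40*(-3) = -120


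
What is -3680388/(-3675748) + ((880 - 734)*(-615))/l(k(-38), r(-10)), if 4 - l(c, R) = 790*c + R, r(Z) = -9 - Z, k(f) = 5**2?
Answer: 100680508689/18146248939 ≈ 5.5483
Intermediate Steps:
k(f) = 25
l(c, R) = 4 - R - 790*c (l(c, R) = 4 - (790*c + R) = 4 - (R + 790*c) = 4 + (-R - 790*c) = 4 - R - 790*c)
-3680388/(-3675748) + ((880 - 734)*(-615))/l(k(-38), r(-10)) = -3680388/(-3675748) + ((880 - 734)*(-615))/(4 - (-9 - 1*(-10)) - 790*25) = -3680388*(-1/3675748) + (146*(-615))/(4 - (-9 + 10) - 19750) = 920097/918937 - 89790/(4 - 1*1 - 19750) = 920097/918937 - 89790/(4 - 1 - 19750) = 920097/918937 - 89790/(-19747) = 920097/918937 - 89790*(-1/19747) = 920097/918937 + 89790/19747 = 100680508689/18146248939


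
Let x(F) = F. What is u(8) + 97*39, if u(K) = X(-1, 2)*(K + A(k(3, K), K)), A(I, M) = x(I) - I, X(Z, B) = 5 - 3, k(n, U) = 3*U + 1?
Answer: 3799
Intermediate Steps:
k(n, U) = 1 + 3*U
X(Z, B) = 2
A(I, M) = 0 (A(I, M) = I - I = 0)
u(K) = 2*K (u(K) = 2*(K + 0) = 2*K)
u(8) + 97*39 = 2*8 + 97*39 = 16 + 3783 = 3799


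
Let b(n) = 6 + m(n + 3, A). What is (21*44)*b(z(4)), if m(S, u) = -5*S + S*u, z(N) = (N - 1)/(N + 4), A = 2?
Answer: -7623/2 ≈ -3811.5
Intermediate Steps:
z(N) = (-1 + N)/(4 + N)
b(n) = -3 - 3*n (b(n) = 6 + (n + 3)*(-5 + 2) = 6 + (3 + n)*(-3) = 6 + (-9 - 3*n) = -3 - 3*n)
(21*44)*b(z(4)) = (21*44)*(-3 - 3*(-1 + 4)/(4 + 4)) = 924*(-3 - 3*3/8) = 924*(-3 - 9/8) = 924*(-33/8) = -7623/2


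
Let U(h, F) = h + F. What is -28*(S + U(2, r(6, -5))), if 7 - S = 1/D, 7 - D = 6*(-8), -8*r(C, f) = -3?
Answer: -28819/110 ≈ -261.99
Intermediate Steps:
r(C, f) = 3/8 (r(C, f) = -⅛*(-3) = 3/8)
U(h, F) = F + h
D = 55 (D = 7 - 6*(-8) = 7 - 1*(-48) = 7 + 48 = 55)
S = 384/55 (S = 7 - 1/55 = 384/55 ≈ 6.9818)
-28*(S + U(2, r(6, -5))) = -28*(384/55 + (3/8 + 2)) = -28*(384/55 + 19/8) = -28*4117/440 = -1*28819/110 = -28819/110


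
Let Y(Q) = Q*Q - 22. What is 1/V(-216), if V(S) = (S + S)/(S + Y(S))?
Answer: -23209/216 ≈ -107.45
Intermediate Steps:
Y(Q) = -22 + Q**2 (Y(Q) = Q**2 - 22 = -22 + Q**2)
V(S) = 2*S/(-22 + S + S**2) (V(S) = (S + S)/(S + (-22 + S**2)) = (2*S)/(-22 + S + S**2) = 2*S/(-22 + S + S**2))
1/V(-216) = 1/(2*(-216)/(-22 - 216 + (-216)**2)) = 1/(2*(-216)/(-22 - 216 + 46656)) = 1/(2*(-216)/46418) = 1/(2*(-216)*(1/46418)) = 1/(-216/23209) = -23209/216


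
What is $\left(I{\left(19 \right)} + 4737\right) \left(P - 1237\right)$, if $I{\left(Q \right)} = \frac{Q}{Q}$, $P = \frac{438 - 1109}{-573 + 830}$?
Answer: $- \frac{1509432040}{257} \approx -5.8733 \cdot 10^{6}$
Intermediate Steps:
$P = - \frac{671}{257} \approx -2.6109$
$I{\left(Q \right)} = 1$
$\left(I{\left(19 \right)} + 4737\right) \left(P - 1237\right) = \left(1 + 4737\right) \left(- \frac{671}{257} - 1237\right) = 4738 \left(- \frac{318580}{257}\right) = - \frac{1509432040}{257}$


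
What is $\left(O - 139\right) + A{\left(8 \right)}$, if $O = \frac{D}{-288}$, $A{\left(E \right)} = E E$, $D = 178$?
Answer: $- \frac{10889}{144} \approx -75.618$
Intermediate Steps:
$A{\left(E \right)} = E^{2}$
$O = - \frac{89}{144}$ ($O = \frac{178}{-288} = 178 \left(- \frac{1}{288}\right) = - \frac{89}{144} \approx -0.61806$)
$\left(O - 139\right) + A{\left(8 \right)} = \left(- \frac{89}{144} - 139\right) + 8^{2} = - \frac{20105}{144} + 64 = - \frac{10889}{144}$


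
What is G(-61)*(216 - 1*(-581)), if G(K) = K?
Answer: -48617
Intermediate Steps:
G(-61)*(216 - 1*(-581)) = -61*(216 - 1*(-581)) = -61*(216 + 581) = -61*797 = -48617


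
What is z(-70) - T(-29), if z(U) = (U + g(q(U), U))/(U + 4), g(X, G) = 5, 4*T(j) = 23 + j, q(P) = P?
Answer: 82/33 ≈ 2.4848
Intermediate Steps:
T(j) = 23/4 + j/4 (T(j) = (23 + j)/4 = 23/4 + j/4)
z(U) = (5 + U)/(4 + U) (z(U) = (U + 5)/(U + 4) = (5 + U)/(4 + U))
z(-70) - T(-29) = (5 - 70)/(4 - 70) - (23/4 + (¼)*(-29)) = -65/(-66) - (23/4 - 29/4) = -1/66*(-65) - 1*(-3/2) = 65/66 + 3/2 = 82/33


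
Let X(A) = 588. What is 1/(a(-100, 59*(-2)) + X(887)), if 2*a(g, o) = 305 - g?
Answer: 2/1581 ≈ 0.0012650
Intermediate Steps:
a(g, o) = 305/2 - g/2 (a(g, o) = (305 - g)/2 = 305/2 - g/2)
1/(a(-100, 59*(-2)) + X(887)) = 1/((305/2 - ½*(-100)) + 588) = 1/((305/2 + 50) + 588) = 1/(405/2 + 588) = 1/(1581/2) = 2/1581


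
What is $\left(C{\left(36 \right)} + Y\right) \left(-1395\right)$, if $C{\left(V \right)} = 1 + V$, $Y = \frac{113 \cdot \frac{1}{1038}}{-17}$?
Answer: $- \frac{303546885}{5882} \approx -51606.0$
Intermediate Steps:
$Y = - \frac{113}{17646}$ ($Y = 113 \cdot \frac{1}{1038} \left(- \frac{1}{17}\right) = \frac{113}{1038} \left(- \frac{1}{17}\right) = - \frac{113}{17646} \approx -0.0064037$)
$\left(C{\left(36 \right)} + Y\right) \left(-1395\right) = \left(\left(1 + 36\right) - \frac{113}{17646}\right) \left(-1395\right) = \left(37 - \frac{113}{17646}\right) \left(-1395\right) = \frac{652789}{17646} \left(-1395\right) = - \frac{303546885}{5882}$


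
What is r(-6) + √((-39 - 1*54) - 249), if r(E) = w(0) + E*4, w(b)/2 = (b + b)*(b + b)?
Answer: -24 + 3*I*√38 ≈ -24.0 + 18.493*I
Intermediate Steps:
w(b) = 8*b² (w(b) = 2*((b + b)*(b + b)) = 2*((2*b)*(2*b)) = 2*(4*b²) = 8*b²)
r(E) = 4*E (r(E) = 8*0² + E*4 = 8*0 + 4*E = 0 + 4*E = 4*E)
r(-6) + √((-39 - 1*54) - 249) = 4*(-6) + √((-39 - 1*54) - 249) = -24 + √((-39 - 54) - 249) = -24 + √(-93 - 249) = -24 + √(-342) = -24 + 3*I*√38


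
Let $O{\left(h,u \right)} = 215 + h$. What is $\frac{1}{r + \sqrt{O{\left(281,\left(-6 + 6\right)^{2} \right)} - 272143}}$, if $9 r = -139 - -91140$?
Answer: $\frac{819009}{8303185408} - \frac{243 i \sqrt{30183}}{8303185408} \approx 9.8638 \cdot 10^{-5} - 5.0844 \cdot 10^{-6} i$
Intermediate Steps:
$r = \frac{91001}{9}$ ($r = \frac{-139 - -91140}{9} = \frac{-139 + 91140}{9} = \frac{1}{9} \cdot 91001 = \frac{91001}{9} \approx 10111.0$)
$\frac{1}{r + \sqrt{O{\left(281,\left(-6 + 6\right)^{2} \right)} - 272143}} = \frac{1}{\frac{91001}{9} + \sqrt{\left(215 + 281\right) - 272143}} = \frac{1}{\frac{91001}{9} + \sqrt{496 - 272143}} = \frac{1}{\frac{91001}{9} + \sqrt{-271647}} = \frac{1}{\frac{91001}{9} + 3 i \sqrt{30183}}$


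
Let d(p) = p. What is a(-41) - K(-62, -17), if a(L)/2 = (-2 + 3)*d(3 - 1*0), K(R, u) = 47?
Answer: -41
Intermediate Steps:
a(L) = 6 (a(L) = 2*((-2 + 3)*(3 - 1*0)) = 2*(1*(3 + 0)) = 2*(1*3) = 2*3 = 6)
a(-41) - K(-62, -17) = 6 - 1*47 = 6 - 47 = -41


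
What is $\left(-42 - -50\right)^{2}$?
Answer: $64$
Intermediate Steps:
$\left(-42 - -50\right)^{2} = \left(-42 + 50\right)^{2} = 8^{2} = 64$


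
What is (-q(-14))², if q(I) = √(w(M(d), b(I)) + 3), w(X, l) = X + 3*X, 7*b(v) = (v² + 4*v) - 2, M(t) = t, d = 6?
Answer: 27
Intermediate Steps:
b(v) = -2/7 + v²/7 + 4*v/7 (b(v) = ((v² + 4*v) - 2)/7 = (-2 + v² + 4*v)/7 = -2/7 + v²/7 + 4*v/7)
w(X, l) = 4*X
q(I) = 3*√3 (q(I) = √(4*6 + 3) = √(24 + 3) = √27 = 3*√3)
(-q(-14))² = (-3*√3)² = 27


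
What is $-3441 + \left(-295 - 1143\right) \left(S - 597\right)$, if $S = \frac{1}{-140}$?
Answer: $\frac{59853869}{70} \approx 8.5506 \cdot 10^{5}$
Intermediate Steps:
$S = - \frac{1}{140} \approx -0.0071429$
$-3441 + \left(-295 - 1143\right) \left(S - 597\right) = -3441 + \left(-295 - 1143\right) \left(- \frac{1}{140} - 597\right) = -3441 - - \frac{60094739}{70} = -3441 + \frac{60094739}{70} = \frac{59853869}{70}$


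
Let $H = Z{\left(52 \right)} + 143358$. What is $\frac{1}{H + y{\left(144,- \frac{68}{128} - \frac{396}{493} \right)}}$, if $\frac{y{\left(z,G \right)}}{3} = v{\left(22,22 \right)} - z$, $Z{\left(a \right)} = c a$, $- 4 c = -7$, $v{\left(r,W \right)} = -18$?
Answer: $\frac{1}{142963} \approx 6.9948 \cdot 10^{-6}$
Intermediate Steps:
$c = \frac{7}{4}$ ($c = \left(- \frac{1}{4}\right) \left(-7\right) = \frac{7}{4} \approx 1.75$)
$Z{\left(a \right)} = \frac{7 a}{4}$
$H = 143449$ ($H = \frac{7}{4} \cdot 52 + 143358 = 91 + 143358 = 143449$)
$y{\left(z,G \right)} = -54 - 3 z$ ($y{\left(z,G \right)} = 3 \left(-18 - z\right) = -54 - 3 z$)
$\frac{1}{H + y{\left(144,- \frac{68}{128} - \frac{396}{493} \right)}} = \frac{1}{143449 - 486} = \frac{1}{142963}$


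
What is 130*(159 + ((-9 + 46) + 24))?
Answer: 28600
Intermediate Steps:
130*(159 + ((-9 + 46) + 24)) = 130*(159 + (37 + 24)) = 130*(159 + 61) = 130*220 = 28600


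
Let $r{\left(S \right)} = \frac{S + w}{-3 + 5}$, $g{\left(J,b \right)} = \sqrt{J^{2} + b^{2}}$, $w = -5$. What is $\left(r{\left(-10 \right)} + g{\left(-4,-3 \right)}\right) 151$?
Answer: $- \frac{755}{2} \approx -377.5$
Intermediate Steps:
$r{\left(S \right)} = - \frac{5}{2} + \frac{S}{2}$ ($r{\left(S \right)} = \frac{S - 5}{-3 + 5} = \frac{-5 + S}{2} = \left(-5 + S\right) \frac{1}{2} = - \frac{5}{2} + \frac{S}{2}$)
$\left(r{\left(-10 \right)} + g{\left(-4,-3 \right)}\right) 151 = \left(\left(- \frac{5}{2} + \frac{1}{2} \left(-10\right)\right) + \sqrt{\left(-4\right)^{2} + \left(-3\right)^{2}}\right) 151 = \left(\left(- \frac{5}{2} - 5\right) + \sqrt{16 + 9}\right) 151 = \left(- \frac{15}{2} + \sqrt{25}\right) 151 = \left(- \frac{15}{2} + 5\right) 151 = \left(- \frac{5}{2}\right) 151 = - \frac{755}{2}$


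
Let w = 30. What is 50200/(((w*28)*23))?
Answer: 1255/483 ≈ 2.5983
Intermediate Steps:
50200/(((w*28)*23)) = 50200/(((30*28)*23)) = 50200/((840*23)) = 50200/19320 = 50200*(1/19320) = 1255/483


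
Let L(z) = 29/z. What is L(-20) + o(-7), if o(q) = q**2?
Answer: 951/20 ≈ 47.550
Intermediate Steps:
L(-20) + o(-7) = 29/(-20) + (-7)**2 = 29*(-1/20) + 49 = -29/20 + 49 = 951/20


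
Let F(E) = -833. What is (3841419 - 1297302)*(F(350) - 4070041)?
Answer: -10356779748258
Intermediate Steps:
(3841419 - 1297302)*(F(350) - 4070041) = (3841419 - 1297302)*(-833 - 4070041) = 2544117*(-4070874) = -10356779748258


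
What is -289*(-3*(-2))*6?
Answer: -10404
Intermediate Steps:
-289*(-3*(-2))*6 = -1734*6 = -289*36 = -10404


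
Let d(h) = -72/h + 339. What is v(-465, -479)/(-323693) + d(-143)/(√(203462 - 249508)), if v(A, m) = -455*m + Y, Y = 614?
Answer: -218559/323693 - 48549*I*√46046/6584578 ≈ -0.6752 - 1.5822*I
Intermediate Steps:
v(A, m) = 614 - 455*m (v(A, m) = -455*m + 614 = 614 - 455*m)
d(h) = 339 - 72/h
v(-465, -479)/(-323693) + d(-143)/(√(203462 - 249508)) = (614 - 455*(-479))/(-323693) + (339 - 72/(-143))/(√(203462 - 249508)) = (614 + 217945)*(-1/323693) + (339 - 72*(-1/143))/(√(-46046)) = 218559*(-1/323693) + (339 + 72/143)/((I*√46046)) = -218559/323693 + 48549*(-I*√46046/46046)/143 = -218559/323693 - 48549*I*√46046/6584578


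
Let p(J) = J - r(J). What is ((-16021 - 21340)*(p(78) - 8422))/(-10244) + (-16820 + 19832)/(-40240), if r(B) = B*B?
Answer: -1355698866053/25763660 ≈ -52621.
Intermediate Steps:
r(B) = B²
p(J) = J - J²
((-16021 - 21340)*(p(78) - 8422))/(-10244) + (-16820 + 19832)/(-40240) = ((-16021 - 21340)*(78*(1 - 1*78) - 8422))/(-10244) + (-16820 + 19832)/(-40240) = -37361*(78*(1 - 78) - 8422)*(-1/10244) + 3012*(-1/40240) = -37361*(78*(-77) - 8422)*(-1/10244) - 753/10060 = -37361*(-6006 - 8422)*(-1/10244) - 753/10060 = -37361*(-14428)*(-1/10244) - 753/10060 = 539044508*(-1/10244) - 753/10060 = -134761127/2561 - 753/10060 = -1355698866053/25763660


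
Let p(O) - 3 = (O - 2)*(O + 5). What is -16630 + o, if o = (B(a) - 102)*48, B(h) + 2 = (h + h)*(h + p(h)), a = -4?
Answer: -18934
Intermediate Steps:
p(O) = 3 + (-2 + O)*(5 + O) (p(O) = 3 + (O - 2)*(O + 5) = 3 + (-2 + O)*(5 + O))
B(h) = -2 + 2*h*(-7 + h**2 + 4*h) (B(h) = -2 + (h + h)*(h + (-7 + h**2 + 3*h)) = -2 + (2*h)*(-7 + h**2 + 4*h) = -2 + 2*h*(-7 + h**2 + 4*h))
o = -2304 (o = ((-2 - 14*(-4) + 2*(-4)**3 + 8*(-4)**2) - 102)*48 = ((-2 + 56 + 2*(-64) + 8*16) - 102)*48 = ((-2 + 56 - 128 + 128) - 102)*48 = (54 - 102)*48 = -48*48 = -2304)
-16630 + o = -16630 - 2304 = -18934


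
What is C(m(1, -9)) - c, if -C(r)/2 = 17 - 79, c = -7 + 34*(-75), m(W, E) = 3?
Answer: 2681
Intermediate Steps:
c = -2557 (c = -7 - 2550 = -2557)
C(r) = 124 (C(r) = -2*(17 - 79) = -2*(-62) = 124)
C(m(1, -9)) - c = 124 - 1*(-2557) = 124 + 2557 = 2681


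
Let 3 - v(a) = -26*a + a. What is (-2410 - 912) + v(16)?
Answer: -2919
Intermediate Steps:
v(a) = 3 + 25*a (v(a) = 3 - (-26*a + a) = 3 - (-25)*a = 3 + 25*a)
(-2410 - 912) + v(16) = (-2410 - 912) + (3 + 25*16) = -3322 + (3 + 400) = -3322 + 403 = -2919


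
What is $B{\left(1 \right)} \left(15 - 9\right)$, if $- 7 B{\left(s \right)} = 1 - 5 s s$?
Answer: $\frac{24}{7} \approx 3.4286$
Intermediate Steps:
$B{\left(s \right)} = - \frac{1}{7} + \frac{5 s^{2}}{7}$ ($B{\left(s \right)} = - \frac{1 - 5 s s}{7} = - \frac{1 - 5 s^{2}}{7} = - \frac{1}{7} + \frac{5 s^{2}}{7}$)
$B{\left(1 \right)} \left(15 - 9\right) = \left(- \frac{1}{7} + \frac{5 \cdot 1^{2}}{7}\right) \left(15 - 9\right) = \left(- \frac{1}{7} + \frac{5}{7} \cdot 1\right) 6 = \left(- \frac{1}{7} + \frac{5}{7}\right) 6 = \frac{4}{7} \cdot 6 = \frac{24}{7}$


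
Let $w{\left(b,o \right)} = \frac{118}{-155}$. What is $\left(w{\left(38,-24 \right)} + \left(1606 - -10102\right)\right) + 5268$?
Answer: $\frac{2631162}{155} \approx 16975.0$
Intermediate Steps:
$w{\left(b,o \right)} = - \frac{118}{155}$ ($w{\left(b,o \right)} = 118 \left(- \frac{1}{155}\right) = - \frac{118}{155}$)
$\left(w{\left(38,-24 \right)} + \left(1606 - -10102\right)\right) + 5268 = \left(- \frac{118}{155} + \left(1606 - -10102\right)\right) + 5268 = \left(- \frac{118}{155} + \left(1606 + 10102\right)\right) + 5268 = \left(- \frac{118}{155} + 11708\right) + 5268 = \frac{1814622}{155} + 5268 = \frac{2631162}{155}$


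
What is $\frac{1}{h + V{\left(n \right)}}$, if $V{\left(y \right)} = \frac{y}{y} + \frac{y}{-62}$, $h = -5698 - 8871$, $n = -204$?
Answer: $- \frac{31}{451506} \approx -6.8659 \cdot 10^{-5}$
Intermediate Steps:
$h = -14569$
$V{\left(y \right)} = 1 - \frac{y}{62}$ ($V{\left(y \right)} = 1 + y \left(- \frac{1}{62}\right) = 1 - \frac{y}{62}$)
$\frac{1}{h + V{\left(n \right)}} = \frac{1}{-14569 + \left(1 - - \frac{102}{31}\right)} = \frac{1}{-14569 + \left(1 + \frac{102}{31}\right)} = \frac{1}{-14569 + \frac{133}{31}} = \frac{1}{- \frac{451506}{31}} = - \frac{31}{451506}$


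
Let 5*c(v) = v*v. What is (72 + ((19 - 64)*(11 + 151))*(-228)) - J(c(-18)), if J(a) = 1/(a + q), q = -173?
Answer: 899245877/541 ≈ 1.6622e+6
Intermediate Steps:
c(v) = v²/5 (c(v) = (v*v)/5 = v²/5)
J(a) = 1/(-173 + a) (J(a) = 1/(a - 173) = 1/(-173 + a))
(72 + ((19 - 64)*(11 + 151))*(-228)) - J(c(-18)) = (72 + ((19 - 64)*(11 + 151))*(-228)) - 1/(-173 + (⅕)*(-18)²) = (72 - 45*162*(-228)) - 1/(-173 + (⅕)*324) = (72 - 7290*(-228)) - 1/(-173 + 324/5) = (72 + 1662120) - 1/(-541/5) = 1662192 - 1*(-5/541) = 1662192 + 5/541 = 899245877/541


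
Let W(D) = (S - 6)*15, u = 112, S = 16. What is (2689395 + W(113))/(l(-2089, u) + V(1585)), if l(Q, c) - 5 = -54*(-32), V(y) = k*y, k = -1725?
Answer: -2689545/2732392 ≈ -0.98432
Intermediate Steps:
V(y) = -1725*y
l(Q, c) = 1733 (l(Q, c) = 5 - 54*(-32) = 5 + 1728 = 1733)
W(D) = 150 (W(D) = (16 - 6)*15 = 10*15 = 150)
(2689395 + W(113))/(l(-2089, u) + V(1585)) = (2689395 + 150)/(1733 - 1725*1585) = 2689545/(1733 - 2734125) = 2689545/(-2732392) = 2689545*(-1/2732392) = -2689545/2732392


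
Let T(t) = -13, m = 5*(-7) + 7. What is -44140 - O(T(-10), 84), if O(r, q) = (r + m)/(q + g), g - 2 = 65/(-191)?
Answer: -722166709/16361 ≈ -44140.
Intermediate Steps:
g = 317/191 (g = 2 + 65/(-191) = 2 + 65*(-1/191) = 2 - 65/191 = 317/191 ≈ 1.6597)
m = -28 (m = -35 + 7 = -28)
O(r, q) = (-28 + r)/(317/191 + q) (O(r, q) = (r - 28)/(q + 317/191) = (-28 + r)/(317/191 + q))
-44140 - O(T(-10), 84) = -44140 - 191*(-28 - 13)/(317 + 191*84) = -44140 - 191*(-41)/(317 + 16044) = -44140 - 191*(-41)/16361 = -44140 - 1*(-7831/16361) = -44140 + 7831/16361 = -722166709/16361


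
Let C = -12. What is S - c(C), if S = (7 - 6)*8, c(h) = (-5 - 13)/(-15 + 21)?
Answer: 11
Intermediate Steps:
c(h) = -3 (c(h) = -18/6 = -18*⅙ = -3)
S = 8 (S = 1*8 = 8)
S - c(C) = 8 - 1*(-3) = 8 + 3 = 11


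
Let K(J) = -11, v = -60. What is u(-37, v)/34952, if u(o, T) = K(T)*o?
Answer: 407/34952 ≈ 0.011645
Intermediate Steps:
u(o, T) = -11*o
u(-37, v)/34952 = -11*(-37)/34952 = 407*(1/34952) = 407/34952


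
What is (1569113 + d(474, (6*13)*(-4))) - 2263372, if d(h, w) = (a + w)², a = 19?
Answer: -608410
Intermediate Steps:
d(h, w) = (19 + w)²
(1569113 + d(474, (6*13)*(-4))) - 2263372 = (1569113 + (19 + (6*13)*(-4))²) - 2263372 = (1569113 + (19 + 78*(-4))²) - 2263372 = (1569113 + (19 - 312)²) - 2263372 = (1569113 + (-293)²) - 2263372 = (1569113 + 85849) - 2263372 = 1654962 - 2263372 = -608410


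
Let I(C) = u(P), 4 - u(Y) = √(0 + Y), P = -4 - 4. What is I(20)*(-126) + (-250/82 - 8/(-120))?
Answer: -311794/615 + 252*I*√2 ≈ -506.98 + 356.38*I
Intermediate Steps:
P = -8
u(Y) = 4 - √Y (u(Y) = 4 - √(0 + Y) = 4 - √Y)
I(C) = 4 - 2*I*√2 (I(C) = 4 - √(-8) = 4 - 2*I*√2)
I(20)*(-126) + (-250/82 - 8/(-120)) = (4 - 2*I*√2)*(-126) + (-250/82 - 8/(-120)) = (-504 + 252*I*√2) + (-250*1/82 - 8*(-1/120)) = (-504 + 252*I*√2) + (-125/41 + 1/15) = (-504 + 252*I*√2) - 1834/615 = -311794/615 + 252*I*√2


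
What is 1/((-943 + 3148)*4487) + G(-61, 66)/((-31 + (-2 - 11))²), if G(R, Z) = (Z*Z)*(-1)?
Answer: -89044511/39575340 ≈ -2.2500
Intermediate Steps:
G(R, Z) = -Z² (G(R, Z) = Z²*(-1) = -Z²)
1/((-943 + 3148)*4487) + G(-61, 66)/((-31 + (-2 - 11))²) = 1/((-943 + 3148)*4487) + (-1*66²)/((-31 + (-2 - 11))²) = (1/4487)/2205 + (-1*4356)/((-31 - 13)²) = (1/2205)*(1/4487) - 4356/((-44)²) = 1/9893835 - 4356/1936 = 1/9893835 - 4356*1/1936 = 1/9893835 - 9/4 = -89044511/39575340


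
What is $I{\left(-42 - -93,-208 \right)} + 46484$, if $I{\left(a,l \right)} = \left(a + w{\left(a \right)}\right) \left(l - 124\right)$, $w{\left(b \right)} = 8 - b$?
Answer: $43828$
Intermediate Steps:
$I{\left(a,l \right)} = -992 + 8 l$ ($I{\left(a,l \right)} = \left(a - \left(-8 + a\right)\right) \left(l - 124\right) = 8 \left(-124 + l\right) = -992 + 8 l$)
$I{\left(-42 - -93,-208 \right)} + 46484 = \left(-992 + 8 \left(-208\right)\right) + 46484 = \left(-992 - 1664\right) + 46484 = -2656 + 46484 = 43828$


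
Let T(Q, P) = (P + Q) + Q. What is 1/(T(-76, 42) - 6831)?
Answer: -1/6941 ≈ -0.00014407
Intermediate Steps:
T(Q, P) = P + 2*Q
1/(T(-76, 42) - 6831) = 1/((42 + 2*(-76)) - 6831) = 1/((42 - 152) - 6831) = 1/(-110 - 6831) = 1/(-6941) = -1/6941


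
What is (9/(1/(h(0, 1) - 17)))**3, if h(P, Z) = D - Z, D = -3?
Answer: -6751269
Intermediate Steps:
h(P, Z) = -3 - Z
(9/(1/(h(0, 1) - 17)))**3 = (9/(1/((-3 - 1*1) - 17)))**3 = (9/(1/((-3 - 1) - 17)))**3 = (9/(1/(-4 - 17)))**3 = (9/(1/(-21)))**3 = (9/(-1/21))**3 = (9*(-21))**3 = (-189)**3 = -6751269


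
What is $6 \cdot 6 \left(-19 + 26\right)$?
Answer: $252$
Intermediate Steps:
$6 \cdot 6 \left(-19 + 26\right) = 36 \cdot 7 = 252$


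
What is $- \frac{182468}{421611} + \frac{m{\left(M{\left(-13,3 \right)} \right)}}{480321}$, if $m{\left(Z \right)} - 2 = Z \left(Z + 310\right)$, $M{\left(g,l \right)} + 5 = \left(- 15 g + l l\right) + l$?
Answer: $- \frac{14679224314}{67502872377} \approx -0.21746$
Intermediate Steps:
$M{\left(g,l \right)} = -5 + l + l^{2} - 15 g$ ($M{\left(g,l \right)} = -5 - \left(- l + 15 g - l l\right) = -5 - \left(- l - l^{2} + 15 g\right) = -5 + \left(l + l^{2} - 15 g\right) = -5 + l + l^{2} - 15 g$)
$m{\left(Z \right)} = 2 + Z \left(310 + Z\right)$ ($m{\left(Z \right)} = 2 + Z \left(Z + 310\right) = 2 + Z \left(310 + Z\right)$)
$- \frac{182468}{421611} + \frac{m{\left(M{\left(-13,3 \right)} \right)}}{480321} = - \frac{182468}{421611} + \frac{2 + \left(-5 + 3 + 3^{2} - -195\right)^{2} + 310 \left(-5 + 3 + 3^{2} - -195\right)}{480321} = \left(-182468\right) \frac{1}{421611} + \left(2 + \left(-5 + 3 + 9 + 195\right)^{2} + 310 \left(-5 + 3 + 9 + 195\right)\right) \frac{1}{480321} = - \frac{182468}{421611} + \left(2 + 202^{2} + 310 \cdot 202\right) \frac{1}{480321} = - \frac{182468}{421611} + \left(2 + 40804 + 62620\right) \frac{1}{480321} = - \frac{182468}{421611} + 103426 \cdot \frac{1}{480321} = - \frac{182468}{421611} + \frac{103426}{480321} = - \frac{14679224314}{67502872377}$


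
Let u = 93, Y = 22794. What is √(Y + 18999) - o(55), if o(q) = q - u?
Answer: 38 + √41793 ≈ 242.43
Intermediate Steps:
o(q) = -93 + q (o(q) = q - 1*93 = q - 93 = -93 + q)
√(Y + 18999) - o(55) = √(22794 + 18999) - (-93 + 55) = √41793 - 1*(-38) = √41793 + 38 = 38 + √41793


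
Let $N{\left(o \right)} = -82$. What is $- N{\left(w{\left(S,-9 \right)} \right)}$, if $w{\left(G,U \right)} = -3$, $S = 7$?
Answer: $82$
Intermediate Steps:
$- N{\left(w{\left(S,-9 \right)} \right)} = \left(-1\right) \left(-82\right) = 82$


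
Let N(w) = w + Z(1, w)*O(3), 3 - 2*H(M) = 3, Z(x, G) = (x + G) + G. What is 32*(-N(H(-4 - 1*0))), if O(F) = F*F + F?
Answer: -384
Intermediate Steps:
Z(x, G) = x + 2*G (Z(x, G) = (G + x) + G = x + 2*G)
H(M) = 0 (H(M) = 3/2 - ½*3 = 3/2 - 3/2 = 0)
O(F) = F + F² (O(F) = F² + F = F + F²)
N(w) = 12 + 25*w (N(w) = w + (1 + 2*w)*(3*(1 + 3)) = w + (1 + 2*w)*(3*4) = w + (1 + 2*w)*12 = w + (12 + 24*w) = 12 + 25*w)
32*(-N(H(-4 - 1*0))) = 32*(-(12 + 25*0)) = 32*(-(12 + 0)) = 32*(-1*12) = 32*(-12) = -384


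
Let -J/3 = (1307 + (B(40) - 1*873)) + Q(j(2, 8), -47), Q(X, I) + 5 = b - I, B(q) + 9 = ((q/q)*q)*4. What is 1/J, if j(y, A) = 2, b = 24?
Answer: -1/1953 ≈ -0.00051203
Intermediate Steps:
B(q) = -9 + 4*q (B(q) = -9 + ((q/q)*q)*4 = -9 + (1*q)*4 = -9 + q*4 = -9 + 4*q)
Q(X, I) = 19 - I (Q(X, I) = -5 + (24 - I) = 19 - I)
J = -1953 (J = -3*((1307 + ((-9 + 4*40) - 1*873)) + (19 - 1*(-47))) = -3*((1307 + ((-9 + 160) - 873)) + (19 + 47)) = -3*((1307 + (151 - 873)) + 66) = -3*((1307 - 722) + 66) = -3*(585 + 66) = -3*651 = -1953)
1/J = 1/(-1953) = -1/1953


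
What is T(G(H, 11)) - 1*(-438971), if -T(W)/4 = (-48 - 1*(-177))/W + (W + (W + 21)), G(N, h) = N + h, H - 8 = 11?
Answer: 2193149/5 ≈ 4.3863e+5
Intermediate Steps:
H = 19 (H = 8 + 11 = 19)
T(W) = -84 - 516/W - 8*W (T(W) = -4*((-48 - 1*(-177))/W + (W + (W + 21))) = -4*((-48 + 177)/W + (W + (21 + W))) = -4*(129/W + (21 + 2*W)) = -4*(21 + 2*W + 129/W) = -84 - 516/W - 8*W)
T(G(H, 11)) - 1*(-438971) = (-84 - 516/(19 + 11) - 8*(19 + 11)) - 1*(-438971) = (-84 - 516/30 - 8*30) + 438971 = (-84 - 516*1/30 - 240) + 438971 = (-84 - 86/5 - 240) + 438971 = -1706/5 + 438971 = 2193149/5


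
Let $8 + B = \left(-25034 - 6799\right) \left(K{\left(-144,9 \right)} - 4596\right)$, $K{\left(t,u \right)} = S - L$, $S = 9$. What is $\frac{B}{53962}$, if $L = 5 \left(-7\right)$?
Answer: $\frac{72451904}{26981} \approx 2685.3$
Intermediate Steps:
$L = -35$
$K{\left(t,u \right)} = 44$ ($K{\left(t,u \right)} = 9 - -35 = 9 + 35 = 44$)
$B = 144903808$ ($B = -8 + \left(-25034 - 6799\right) \left(44 - 4596\right) = -8 + \left(-25034 - 6799\right) \left(-4552\right) = -8 - -144903816 = -8 + 144903816 = 144903808$)
$\frac{B}{53962} = \frac{144903808}{53962} = 144903808 \cdot \frac{1}{53962} = \frac{72451904}{26981}$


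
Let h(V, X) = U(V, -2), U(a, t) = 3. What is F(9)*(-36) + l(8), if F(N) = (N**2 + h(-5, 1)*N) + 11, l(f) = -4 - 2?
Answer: -4290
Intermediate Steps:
l(f) = -6
h(V, X) = 3
F(N) = 11 + N**2 + 3*N (F(N) = (N**2 + 3*N) + 11 = 11 + N**2 + 3*N)
F(9)*(-36) + l(8) = (11 + 9**2 + 3*9)*(-36) - 6 = (11 + 81 + 27)*(-36) - 6 = 119*(-36) - 6 = -4284 - 6 = -4290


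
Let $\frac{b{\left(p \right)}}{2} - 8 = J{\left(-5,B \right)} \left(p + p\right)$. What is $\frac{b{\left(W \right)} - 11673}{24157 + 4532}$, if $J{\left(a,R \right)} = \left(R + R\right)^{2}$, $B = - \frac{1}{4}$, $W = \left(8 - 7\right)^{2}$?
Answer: $- \frac{11656}{28689} \approx -0.40629$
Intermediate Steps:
$W = 1$ ($W = 1^{2} = 1$)
$B = - \frac{1}{4}$ ($B = \left(-1\right) \frac{1}{4} = - \frac{1}{4} \approx -0.25$)
$J{\left(a,R \right)} = 4 R^{2}$ ($J{\left(a,R \right)} = \left(2 R\right)^{2} = 4 R^{2}$)
$b{\left(p \right)} = 16 + p$ ($b{\left(p \right)} = 16 + 2 \cdot 4 \left(- \frac{1}{4}\right)^{2} \left(p + p\right) = 16 + 2 \cdot 4 \cdot \frac{1}{16} \cdot 2 p = 16 + 2 \frac{2 p}{4} = 16 + 2 \frac{p}{2} = 16 + p$)
$\frac{b{\left(W \right)} - 11673}{24157 + 4532} = \frac{\left(16 + 1\right) - 11673}{24157 + 4532} = \frac{17 - 11673}{28689} = \left(-11656\right) \frac{1}{28689} = - \frac{11656}{28689}$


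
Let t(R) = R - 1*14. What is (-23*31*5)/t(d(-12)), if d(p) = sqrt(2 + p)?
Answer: 24955/103 + 3565*I*sqrt(10)/206 ≈ 242.28 + 54.726*I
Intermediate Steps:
t(R) = -14 + R (t(R) = R - 14 = -14 + R)
(-23*31*5)/t(d(-12)) = (-23*31*5)/(-14 + sqrt(2 - 12)) = (-713*5)/(-14 + sqrt(-10)) = -3565/(-14 + I*sqrt(10))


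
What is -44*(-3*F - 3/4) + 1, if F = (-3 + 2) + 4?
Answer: 430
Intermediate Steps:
F = 3 (F = -1 + 4 = 3)
-44*(-3*F - 3/4) + 1 = -44*(-3*3 - 3/4) + 1 = -44*(-9 - 3*¼) + 1 = -44*(-9 - ¾) + 1 = -44*(-39/4) + 1 = 429 + 1 = 430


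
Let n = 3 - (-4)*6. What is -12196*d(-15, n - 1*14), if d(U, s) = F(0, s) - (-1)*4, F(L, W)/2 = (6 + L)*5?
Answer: -780544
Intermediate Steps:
F(L, W) = 60 + 10*L (F(L, W) = 2*((6 + L)*5) = 2*(30 + 5*L) = 60 + 10*L)
n = 27 (n = 3 - 1*(-24) = 3 + 24 = 27)
d(U, s) = 64 (d(U, s) = (60 + 10*0) - (-1)*4 = (60 + 0) - 1*(-4) = 60 + 4 = 64)
-12196*d(-15, n - 1*14) = -12196*64 = -780544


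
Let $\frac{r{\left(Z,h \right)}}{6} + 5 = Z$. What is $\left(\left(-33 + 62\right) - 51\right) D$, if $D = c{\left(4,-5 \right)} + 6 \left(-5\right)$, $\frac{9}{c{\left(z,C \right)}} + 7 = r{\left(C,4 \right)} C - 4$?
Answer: $\frac{190542}{289} \approx 659.31$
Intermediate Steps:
$r{\left(Z,h \right)} = -30 + 6 Z$
$c{\left(z,C \right)} = \frac{9}{-11 + C \left(-30 + 6 C\right)}$ ($c{\left(z,C \right)} = \frac{9}{-7 + \left(\left(-30 + 6 C\right) C - 4\right)} = \frac{9}{-7 + \left(C \left(-30 + 6 C\right) - 4\right)} = \frac{9}{-7 + \left(-4 + C \left(-30 + 6 C\right)\right)} = \frac{9}{-11 + C \left(-30 + 6 C\right)}$)
$D = - \frac{8661}{289}$ ($D = \frac{9}{-11 + 6 \left(-5\right) \left(-5 - 5\right)} + 6 \left(-5\right) = \frac{9}{-11 + 6 \left(-5\right) \left(-10\right)} - 30 = \frac{9}{-11 + 300} - 30 = \frac{9}{289} - 30 = - \frac{8661}{289} \approx -29.969$)
$\left(\left(-33 + 62\right) - 51\right) D = \left(\left(-33 + 62\right) - 51\right) \left(- \frac{8661}{289}\right) = \left(29 - 51\right) \left(- \frac{8661}{289}\right) = \left(-22\right) \left(- \frac{8661}{289}\right) = \frac{190542}{289}$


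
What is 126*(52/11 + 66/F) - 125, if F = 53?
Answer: 365857/583 ≈ 627.54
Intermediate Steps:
126*(52/11 + 66/F) - 125 = 126*(52/11 + 66/53) - 125 = 126*(3482/583) - 125 = 438732/583 - 125 = 365857/583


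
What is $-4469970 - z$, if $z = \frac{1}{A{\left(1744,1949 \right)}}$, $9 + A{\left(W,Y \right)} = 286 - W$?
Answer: $- \frac{6557445989}{1467} \approx -4.47 \cdot 10^{6}$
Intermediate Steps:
$A{\left(W,Y \right)} = 277 - W$ ($A{\left(W,Y \right)} = -9 - \left(-286 + W\right) = 277 - W$)
$z = - \frac{1}{1467}$ ($z = \frac{1}{277 - 1744} = \frac{1}{-1467} = - \frac{1}{1467} \approx -0.00068166$)
$-4469970 - z = -4469970 - - \frac{1}{1467} = -4469970 + \frac{1}{1467} = - \frac{6557445989}{1467}$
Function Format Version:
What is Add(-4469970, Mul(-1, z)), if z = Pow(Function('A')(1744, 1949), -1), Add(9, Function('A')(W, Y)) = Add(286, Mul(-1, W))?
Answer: Rational(-6557445989, 1467) ≈ -4.4700e+6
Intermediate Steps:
Function('A')(W, Y) = Add(277, Mul(-1, W)) (Function('A')(W, Y) = Add(-9, Add(286, Mul(-1, W))) = Add(277, Mul(-1, W)))
z = Rational(-1, 1467) (z = Pow(Add(277, Mul(-1, 1744)), -1) = Pow(Add(277, -1744), -1) = Pow(-1467, -1) = Rational(-1, 1467) ≈ -0.00068166)
Add(-4469970, Mul(-1, z)) = Add(-4469970, Mul(-1, Rational(-1, 1467))) = Add(-4469970, Rational(1, 1467)) = Rational(-6557445989, 1467)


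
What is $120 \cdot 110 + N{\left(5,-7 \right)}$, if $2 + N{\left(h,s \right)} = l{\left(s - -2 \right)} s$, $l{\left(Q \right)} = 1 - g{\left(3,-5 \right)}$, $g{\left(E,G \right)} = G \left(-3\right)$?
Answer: $13296$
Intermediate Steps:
$g{\left(E,G \right)} = - 3 G$
$l{\left(Q \right)} = -14$ ($l{\left(Q \right)} = 1 - \left(-3\right) \left(-5\right) = 1 - 15 = -14$)
$N{\left(h,s \right)} = -2 - 14 s$
$120 \cdot 110 + N{\left(5,-7 \right)} = 120 \cdot 110 - -96 = 13200 + \left(-2 + 98\right) = 13200 + 96 = 13296$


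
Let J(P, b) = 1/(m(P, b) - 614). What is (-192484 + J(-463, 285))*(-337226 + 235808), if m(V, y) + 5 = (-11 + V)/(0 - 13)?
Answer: 147835126647210/7573 ≈ 1.9521e+10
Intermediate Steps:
m(V, y) = -54/13 - V/13 (m(V, y) = -5 + (-11 + V)/(0 - 13) = -5 + (-11 + V)/(-13) = -5 + (-11 + V)*(-1/13) = -5 + (11/13 - V/13) = -54/13 - V/13)
J(P, b) = 1/(-8036/13 - P/13) (J(P, b) = 1/((-54/13 - P/13) - 614) = 1/(-8036/13 - P/13))
(-192484 + J(-463, 285))*(-337226 + 235808) = (-192484 - 13/(8036 - 463))*(-337226 + 235808) = (-192484 - 13/7573)*(-101418) = -1457681345/7573*(-101418) = 147835126647210/7573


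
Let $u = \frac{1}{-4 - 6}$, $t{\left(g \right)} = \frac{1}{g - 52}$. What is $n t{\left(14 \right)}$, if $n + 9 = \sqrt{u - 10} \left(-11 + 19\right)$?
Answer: $\frac{9}{38} - \frac{2 i \sqrt{1010}}{95} \approx 0.23684 - 0.66906 i$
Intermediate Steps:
$t{\left(g \right)} = \frac{1}{-52 + g}$
$u = - \frac{1}{10}$ ($u = \frac{1}{-10} = - \frac{1}{10} \approx -0.1$)
$n = -9 + \frac{4 i \sqrt{1010}}{5}$ ($n = -9 + \sqrt{- \frac{1}{10} - 10} \left(-11 + 19\right) = -9 + \sqrt{- \frac{101}{10}} \cdot 8 = -9 + \frac{i \sqrt{1010}}{10} \cdot 8 = -9 + \frac{4 i \sqrt{1010}}{5} \approx -9.0 + 25.424 i$)
$n t{\left(14 \right)} = \frac{-9 + \frac{4 i \sqrt{1010}}{5}}{-52 + 14} = \frac{-9 + \frac{4 i \sqrt{1010}}{5}}{-38} = \left(-9 + \frac{4 i \sqrt{1010}}{5}\right) \left(- \frac{1}{38}\right) = \frac{9}{38} - \frac{2 i \sqrt{1010}}{95}$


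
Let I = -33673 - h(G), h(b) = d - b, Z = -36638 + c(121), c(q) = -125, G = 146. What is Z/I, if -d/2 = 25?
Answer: 36763/33477 ≈ 1.0982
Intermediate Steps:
d = -50 (d = -2*25 = -50)
Z = -36763 (Z = -36638 - 125 = -36763)
h(b) = -50 - b
I = -33477 (I = -33673 - (-50 - 1*146) = -33673 - (-50 - 146) = -33673 - 1*(-196) = -33673 + 196 = -33477)
Z/I = -36763/(-33477) = -36763*(-1/33477) = 36763/33477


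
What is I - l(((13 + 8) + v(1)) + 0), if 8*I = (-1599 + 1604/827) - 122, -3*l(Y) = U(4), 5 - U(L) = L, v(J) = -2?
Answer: -4258373/19848 ≈ -214.55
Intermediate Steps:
U(L) = 5 - L
l(Y) = -⅓ (l(Y) = -(5 - 1*4)/3 = -(5 - 4)/3 = -⅓*1 = -⅓)
I = -1421663/6616 (I = ((-1599 + 1604/827) - 122)/8 = (-1320769/827 - 122)/8 = (⅛)*(-1421663/827) = -1421663/6616 ≈ -214.88)
I - l(((13 + 8) + v(1)) + 0) = -1421663/6616 - 1*(-⅓) = -1421663/6616 + ⅓ = -4258373/19848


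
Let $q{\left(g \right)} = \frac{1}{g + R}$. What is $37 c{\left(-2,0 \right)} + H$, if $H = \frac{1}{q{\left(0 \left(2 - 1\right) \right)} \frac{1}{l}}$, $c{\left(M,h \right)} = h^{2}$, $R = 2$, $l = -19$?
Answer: $-38$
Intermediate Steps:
$q{\left(g \right)} = \frac{1}{2 + g}$ ($q{\left(g \right)} = \frac{1}{g + 2} = \frac{1}{2 + g}$)
$H = -38$ ($H = \frac{1}{\frac{1}{2 + 0 \left(2 - 1\right)} \frac{1}{-19}} = \frac{1}{\frac{1}{2 + 0 \cdot 1} \left(- \frac{1}{19}\right)} = \frac{1}{\frac{1}{2 + 0} \left(- \frac{1}{19}\right)} = \frac{1}{\frac{1}{2} \left(- \frac{1}{19}\right)} = \frac{1}{- \frac{1}{38}} = -38$)
$37 c{\left(-2,0 \right)} + H = 37 \cdot 0^{2} - 38 = 37 \cdot 0 - 38 = 0 - 38 = -38$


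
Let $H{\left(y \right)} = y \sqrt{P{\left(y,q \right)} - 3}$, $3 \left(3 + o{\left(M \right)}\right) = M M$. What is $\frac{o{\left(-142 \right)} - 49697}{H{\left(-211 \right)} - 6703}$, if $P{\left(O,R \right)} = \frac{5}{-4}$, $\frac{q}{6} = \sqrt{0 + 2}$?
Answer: $\frac{3457032032}{541433079} - \frac{54410992 i \sqrt{17}}{541433079} \approx 6.385 - 0.41435 i$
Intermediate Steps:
$o{\left(M \right)} = -3 + \frac{M^{2}}{3}$ ($o{\left(M \right)} = -3 + \frac{M M}{3} = -3 + \frac{M^{2}}{3}$)
$q = 6 \sqrt{2}$ ($q = 6 \sqrt{0 + 2} = 6 \sqrt{2} \approx 8.4853$)
$P{\left(O,R \right)} = - \frac{5}{4}$ ($P{\left(O,R \right)} = 5 \left(- \frac{1}{4}\right) = - \frac{5}{4}$)
$H{\left(y \right)} = \frac{i y \sqrt{17}}{2}$ ($H{\left(y \right)} = y \sqrt{- \frac{5}{4} - 3} = y \sqrt{- \frac{17}{4}} = y \frac{i \sqrt{17}}{2} = \frac{i y \sqrt{17}}{2}$)
$\frac{o{\left(-142 \right)} - 49697}{H{\left(-211 \right)} - 6703} = \frac{\left(-3 + \frac{\left(-142\right)^{2}}{3}\right) - 49697}{\frac{1}{2} i \left(-211\right) \sqrt{17} - 6703} = \frac{\left(-3 + \frac{1}{3} \cdot 20164\right) - 49697}{- \frac{211 i \sqrt{17}}{2} - 6703} = \frac{\left(-3 + \frac{20164}{3}\right) - 49697}{-6703 - \frac{211 i \sqrt{17}}{2}} = \frac{\frac{20155}{3} - 49697}{-6703 - \frac{211 i \sqrt{17}}{2}} = - \frac{128936}{3 \left(-6703 - \frac{211 i \sqrt{17}}{2}\right)}$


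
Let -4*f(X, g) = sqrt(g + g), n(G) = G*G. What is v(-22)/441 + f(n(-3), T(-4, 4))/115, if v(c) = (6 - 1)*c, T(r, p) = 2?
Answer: -25741/101430 ≈ -0.25378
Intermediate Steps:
n(G) = G**2
v(c) = 5*c
f(X, g) = -sqrt(2)*sqrt(g)/4 (f(X, g) = -sqrt(g + g)/4 = -sqrt(2)*sqrt(g)/4)
v(-22)/441 + f(n(-3), T(-4, 4))/115 = (5*(-22))/441 - sqrt(2)*sqrt(2)/4/115 = -110*1/441 - 1/2*1/115 = -110/441 - 1/230 = -25741/101430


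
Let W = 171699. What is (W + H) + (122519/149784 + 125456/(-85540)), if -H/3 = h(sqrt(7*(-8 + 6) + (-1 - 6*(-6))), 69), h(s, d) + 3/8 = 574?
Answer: 272230048278157/1601565420 ≈ 1.6998e+5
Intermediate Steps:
h(s, d) = 4589/8 (h(s, d) = -3/8 + 574 = 4589/8)
H = -13767/8 (H = -3*4589/8 = -13767/8 ≈ -1720.9)
(W + H) + (122519/149784 + 125456/(-85540)) = (171699 - 13767/8) + (122519/149784 + 125456/(-85540)) = 1359825/8 + (122519*(1/149784) + 125456*(-1/85540)) = 1359825/8 + (122519/149784 - 31364/21385) = 1359825/8 - 2077756561/3203130840 = 272230048278157/1601565420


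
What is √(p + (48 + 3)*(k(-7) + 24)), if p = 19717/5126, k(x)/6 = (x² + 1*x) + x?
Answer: √313677373526/5126 ≈ 109.26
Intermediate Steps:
k(x) = 6*x² + 12*x (k(x) = 6*((x² + 1*x) + x) = 6*((x² + x) + x) = 6*((x + x²) + x) = 6*(x² + 2*x) = 6*x² + 12*x)
p = 19717/5126 (p = 19717*(1/5126) = 19717/5126 ≈ 3.8465)
√(p + (48 + 3)*(k(-7) + 24)) = √(19717/5126 + (48 + 3)*(6*(-7)*(2 - 7) + 24)) = √(19717/5126 + 51*(6*(-7)*(-5) + 24)) = √(19717/5126 + 51*(210 + 24)) = √(19717/5126 + 51*234) = √(19717/5126 + 11934) = √(61193401/5126) = √313677373526/5126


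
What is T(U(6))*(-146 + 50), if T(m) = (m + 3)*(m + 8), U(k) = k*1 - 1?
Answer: -9984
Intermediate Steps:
U(k) = -1 + k (U(k) = k - 1 = -1 + k)
T(m) = (3 + m)*(8 + m)
T(U(6))*(-146 + 50) = (24 + (-1 + 6)² + 11*(-1 + 6))*(-146 + 50) = (24 + 5² + 11*5)*(-96) = (24 + 25 + 55)*(-96) = 104*(-96) = -9984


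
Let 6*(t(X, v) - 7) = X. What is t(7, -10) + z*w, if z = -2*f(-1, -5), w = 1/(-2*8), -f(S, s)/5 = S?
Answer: 211/24 ≈ 8.7917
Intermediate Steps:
f(S, s) = -5*S
t(X, v) = 7 + X/6
w = -1/16 (w = 1/(-16) = -1/16 ≈ -0.062500)
z = -10 (z = -(-10)*(-1) = -2*5 = -10)
t(7, -10) + z*w = (7 + (⅙)*7) - 10*(-1/16) = (7 + 7/6) + 5/8 = 49/6 + 5/8 = 211/24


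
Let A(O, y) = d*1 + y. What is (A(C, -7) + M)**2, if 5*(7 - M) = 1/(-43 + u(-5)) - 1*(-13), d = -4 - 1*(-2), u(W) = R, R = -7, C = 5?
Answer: 1320201/62500 ≈ 21.123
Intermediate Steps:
u(W) = -7
d = -2 (d = -4 + 2 = -2)
A(O, y) = -2 + y (A(O, y) = -2*1 + y = -2 + y)
M = 1101/250 (M = 7 - (1/(-43 - 7) - 1*(-13))/5 = 7 - (1/(-50) + 13)/5 = 7 - (-1/50 + 13)/5 = 7 - 1/5*649/50 = 7 - 649/250 = 1101/250 ≈ 4.4040)
(A(C, -7) + M)**2 = ((-2 - 7) + 1101/250)**2 = (-9 + 1101/250)**2 = (-1149/250)**2 = 1320201/62500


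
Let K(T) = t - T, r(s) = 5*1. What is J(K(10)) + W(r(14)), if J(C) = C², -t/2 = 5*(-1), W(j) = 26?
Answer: 26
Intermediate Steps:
r(s) = 5
t = 10 (t = -10*(-1) = -2*(-5) = 10)
K(T) = 10 - T
J(K(10)) + W(r(14)) = (10 - 1*10)² + 26 = (10 - 10)² + 26 = 0² + 26 = 0 + 26 = 26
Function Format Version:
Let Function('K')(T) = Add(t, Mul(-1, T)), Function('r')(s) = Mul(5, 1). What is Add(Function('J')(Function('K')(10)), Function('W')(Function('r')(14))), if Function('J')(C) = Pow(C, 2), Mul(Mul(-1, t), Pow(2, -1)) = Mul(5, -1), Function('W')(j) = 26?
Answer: 26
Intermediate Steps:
Function('r')(s) = 5
t = 10 (t = Mul(-2, Mul(5, -1)) = Mul(-2, -5) = 10)
Function('K')(T) = Add(10, Mul(-1, T))
Add(Function('J')(Function('K')(10)), Function('W')(Function('r')(14))) = Add(Pow(Add(10, Mul(-1, 10)), 2), 26) = Add(Pow(Add(10, -10), 2), 26) = Add(Pow(0, 2), 26) = Add(0, 26) = 26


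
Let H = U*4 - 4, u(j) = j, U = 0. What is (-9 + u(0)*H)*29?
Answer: -261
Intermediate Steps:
H = -4 (H = 0*4 - 4 = 0 - 4 = -4)
(-9 + u(0)*H)*29 = (-9 + 0*(-4))*29 = (-9 + 0)*29 = -9*29 = -261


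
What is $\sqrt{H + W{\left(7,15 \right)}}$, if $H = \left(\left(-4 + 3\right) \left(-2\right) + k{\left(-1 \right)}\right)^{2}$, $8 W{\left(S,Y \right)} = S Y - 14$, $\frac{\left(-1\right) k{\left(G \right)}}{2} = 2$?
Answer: $\frac{\sqrt{246}}{4} \approx 3.9211$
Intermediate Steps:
$k{\left(G \right)} = -4$ ($k{\left(G \right)} = \left(-2\right) 2 = -4$)
$W{\left(S,Y \right)} = - \frac{7}{4} + \frac{S Y}{8}$ ($W{\left(S,Y \right)} = \frac{S Y - 14}{8} = \frac{-14 + S Y}{8} = - \frac{7}{4} + \frac{S Y}{8}$)
$H = 4$ ($H = \left(\left(-4 + 3\right) \left(-2\right) - 4\right)^{2} = \left(\left(-1\right) \left(-2\right) - 4\right)^{2} = \left(2 - 4\right)^{2} = \left(-2\right)^{2} = 4$)
$\sqrt{H + W{\left(7,15 \right)}} = \sqrt{4 - \left(\frac{7}{4} - \frac{105}{8}\right)} = \sqrt{4 + \left(- \frac{7}{4} + \frac{105}{8}\right)} = \sqrt{4 + \frac{91}{8}} = \sqrt{\frac{123}{8}} = \frac{\sqrt{246}}{4}$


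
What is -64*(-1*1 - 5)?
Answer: 384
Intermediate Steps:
-64*(-1*1 - 5) = -64*(-1 - 5) = -64*(-6) = 384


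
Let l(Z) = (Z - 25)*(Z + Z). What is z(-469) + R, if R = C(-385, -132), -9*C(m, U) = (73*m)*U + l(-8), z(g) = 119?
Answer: -1236439/3 ≈ -4.1215e+5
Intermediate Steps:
l(Z) = 2*Z*(-25 + Z) (l(Z) = (-25 + Z)*(2*Z) = 2*Z*(-25 + Z))
C(m, U) = -176/3 - 73*U*m/9 (C(m, U) = -((73*m)*U + 2*(-8)*(-25 - 8))/9 = -(73*U*m + 2*(-8)*(-33))/9 = -(73*U*m + 528)/9 = -(528 + 73*U*m)/9 = -176/3 - 73*U*m/9)
R = -1236796/3 (R = -176/3 - 73/9*(-132)*(-385) = -176/3 - 1236620/3 = -1236796/3 ≈ -4.1227e+5)
z(-469) + R = 119 - 1236796/3 = -1236439/3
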